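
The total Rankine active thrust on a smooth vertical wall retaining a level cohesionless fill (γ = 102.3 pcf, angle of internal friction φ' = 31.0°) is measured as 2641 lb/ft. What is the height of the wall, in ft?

12.7 ft

K_a = 0.3201. P_a = ½ K_a γ H² ⇒ H = √(2P_a/(K_a γ)).
H = √(2×2641/(0.3201×102.3)) = 12.70 ft.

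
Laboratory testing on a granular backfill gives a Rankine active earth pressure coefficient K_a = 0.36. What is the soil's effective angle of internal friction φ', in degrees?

K_a = tan²(45° − φ/2) ⇒ 45° − φ/2 = arctan(√0.36) = 30.96°.
φ = 2(45° − 30.96°) = 28.07°.

28.1°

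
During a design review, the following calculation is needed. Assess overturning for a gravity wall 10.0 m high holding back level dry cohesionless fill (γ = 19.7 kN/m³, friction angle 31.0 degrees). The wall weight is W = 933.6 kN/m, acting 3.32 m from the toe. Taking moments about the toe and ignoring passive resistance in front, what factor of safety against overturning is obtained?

K_a = tan²(45° − 31.0°/2) = 0.3201.
P_a = ½K_aγH² = 0.5×0.3201×19.7×10.0² = 315.3 kN/m, acting at H/3 = 3.333 m above the base.
Overturning moment M_o = P_a × H/3 = 315.3 × 3.333 = 1051.
Resisting moment M_r = W × 3.32 = 933.6 × 3.32 = 3100.
FS_overturning = M_r/M_o = 3100/1051 = 2.949.

2.95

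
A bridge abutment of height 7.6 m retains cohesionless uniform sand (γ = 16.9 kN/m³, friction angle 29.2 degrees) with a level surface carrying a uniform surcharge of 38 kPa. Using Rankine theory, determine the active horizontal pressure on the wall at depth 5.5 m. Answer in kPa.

45.1 kPa

K_a = (1 − sin φ)/(1 + sin φ) = 0.3442.
σ_v = γz + q = 16.9 × 5.5 + 38 = 130.9 kPa.
σ_h = K_a σ_v = 0.3442 × 130.9 = 45.07 kPa.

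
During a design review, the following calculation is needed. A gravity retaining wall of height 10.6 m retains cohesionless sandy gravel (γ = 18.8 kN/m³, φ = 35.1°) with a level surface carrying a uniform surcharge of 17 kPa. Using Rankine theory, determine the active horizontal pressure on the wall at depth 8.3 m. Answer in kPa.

46.7 kPa

K_a = (1 − sin φ)/(1 + sin φ) = 0.2698.
σ_v = γz + q = 18.8 × 8.3 + 17 = 173.0 kPa.
σ_h = K_a σ_v = 0.2698 × 173.0 = 46.69 kPa.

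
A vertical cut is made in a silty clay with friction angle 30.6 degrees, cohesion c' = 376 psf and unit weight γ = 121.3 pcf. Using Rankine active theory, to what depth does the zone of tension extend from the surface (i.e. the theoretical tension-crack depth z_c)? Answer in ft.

10.9 ft

K_a = tan²(45° − 30.6°/2) = 0.3253; √K_a = 0.5704.
The active pressure is zero where K_a γ z = 2c√K_a, so z_c = 2c/(γ√K_a) = 2×376/(121.3×0.5704) = 10.87 ft.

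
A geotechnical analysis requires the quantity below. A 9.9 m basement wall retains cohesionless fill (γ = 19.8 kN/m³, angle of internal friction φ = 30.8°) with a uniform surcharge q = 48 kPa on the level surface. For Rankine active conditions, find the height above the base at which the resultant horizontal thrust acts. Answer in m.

3.84 m

K_a = 0.3227.
Triangular part P₁ = ½K_aγH² = 313.1 at H/3 = 3.300 m; rectangular part P₂ = K_a q H = 153.4 at H/2 = 4.950 m.
ȳ = (P₁·3.300 + P₂·4.950)/(P₁+P₂) = 3.842 m.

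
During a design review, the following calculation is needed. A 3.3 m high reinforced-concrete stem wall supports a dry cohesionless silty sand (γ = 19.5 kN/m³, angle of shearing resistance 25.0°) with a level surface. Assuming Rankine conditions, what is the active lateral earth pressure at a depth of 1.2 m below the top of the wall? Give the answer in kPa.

9.50 kPa

K_a = (1 − sin φ)/(1 + sin φ) = 0.4059.
σ_h = K_a γ z = 0.4059 × 19.5 × 1.2 = 9.497 kPa.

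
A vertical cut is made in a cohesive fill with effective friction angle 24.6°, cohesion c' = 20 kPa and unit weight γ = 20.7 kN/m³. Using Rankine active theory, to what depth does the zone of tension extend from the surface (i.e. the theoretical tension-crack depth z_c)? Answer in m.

K_a = tan²(45° − 24.6°/2) = 0.4121; √K_a = 0.6420.
The active pressure is zero where K_a γ z = 2c√K_a, so z_c = 2c/(γ√K_a) = 2×20/(20.7×0.6420) = 3.010 m.

3.01 m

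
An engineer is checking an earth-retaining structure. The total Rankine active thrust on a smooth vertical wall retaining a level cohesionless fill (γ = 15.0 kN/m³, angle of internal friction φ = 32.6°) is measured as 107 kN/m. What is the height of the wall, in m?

6.90 m

K_a = 0.2997. P_a = ½ K_a γ H² ⇒ H = √(2P_a/(K_a γ)).
H = √(2×107/(0.2997×15.0)) = 6.899 m.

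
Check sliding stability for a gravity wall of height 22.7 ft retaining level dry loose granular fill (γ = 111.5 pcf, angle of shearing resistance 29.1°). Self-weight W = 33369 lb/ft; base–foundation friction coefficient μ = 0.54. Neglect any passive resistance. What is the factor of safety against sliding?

1.82

K_a = tan²(45° − 29.1°/2) = 0.3456.
P_a = ½K_aγH² = 0.5×0.3456×111.5×22.7² = 9928 lb/ft, acting at H/3 = 7.567 ft above the base.
FS_sliding = μW / P_a = 0.54×33369 / 9928 = 1.815.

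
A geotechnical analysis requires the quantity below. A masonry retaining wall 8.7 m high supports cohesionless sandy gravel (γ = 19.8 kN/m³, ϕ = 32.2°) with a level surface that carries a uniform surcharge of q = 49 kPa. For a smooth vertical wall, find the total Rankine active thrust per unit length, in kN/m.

358 kN/m

K_a = tan²(45° − φ/2) = 0.3047.
Soil triangle: ½ K_a γ H² = 0.5×0.3047×19.8×8.7² = 228.3 kN/m.
Surcharge rectangle: K_a q H = 0.3047×49×8.7 = 129.9 kN/m.
Total = 228.3 + 129.9 = 358.3 kN/m.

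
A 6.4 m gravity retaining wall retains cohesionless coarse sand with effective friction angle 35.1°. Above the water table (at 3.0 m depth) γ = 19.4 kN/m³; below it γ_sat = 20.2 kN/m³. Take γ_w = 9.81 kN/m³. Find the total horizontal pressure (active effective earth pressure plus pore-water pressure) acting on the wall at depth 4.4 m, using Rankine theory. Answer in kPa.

33.4 kPa

K_a = (1 − sin φ)/(1 + sin φ) = 0.2698.
γ' = 20.2 − 9.81 = 10.39 kN/m³.
Effective vertical stress at 4.4 m: σ'_v = 19.4×3.0 + 10.39×1.40 = 72.75 kPa.
σ'_h = K_a σ'_v = 0.2698 × 72.75 = 19.63 kPa; u = γ_w × 1.40 = 13.73 kPa.
Total σ_h = 19.63 + 13.73 = 33.36 kPa.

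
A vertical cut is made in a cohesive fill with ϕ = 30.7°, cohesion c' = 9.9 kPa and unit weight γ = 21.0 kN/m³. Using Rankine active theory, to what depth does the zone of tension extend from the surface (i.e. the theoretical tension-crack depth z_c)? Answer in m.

K_a = tan²(45° − 30.7°/2) = 0.3240; √K_a = 0.5692.
The active pressure is zero where K_a γ z = 2c√K_a, so z_c = 2c/(γ√K_a) = 2×9.9/(21.0×0.5692) = 1.656 m.

1.66 m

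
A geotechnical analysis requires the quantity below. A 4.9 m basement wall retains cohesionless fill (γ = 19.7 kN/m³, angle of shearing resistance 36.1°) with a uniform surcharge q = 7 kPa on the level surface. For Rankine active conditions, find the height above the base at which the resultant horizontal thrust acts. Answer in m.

K_a = 0.2585.
Triangular part P₁ = ½K_aγH² = 61.13 at H/3 = 1.633 m; rectangular part P₂ = K_a q H = 8.866 at H/2 = 2.450 m.
ȳ = (P₁·1.633 + P₂·2.450)/(P₁+P₂) = 1.737 m.

1.74 m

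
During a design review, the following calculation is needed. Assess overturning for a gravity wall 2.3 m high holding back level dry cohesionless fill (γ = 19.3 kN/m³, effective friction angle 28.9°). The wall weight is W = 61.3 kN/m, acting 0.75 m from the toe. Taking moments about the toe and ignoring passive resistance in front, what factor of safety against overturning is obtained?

K_a = tan²(45° − 28.9°/2) = 0.3484.
P_a = ½K_aγH² = 0.5×0.3484×19.3×2.3² = 17.78 kN/m, acting at H/3 = 0.7667 m above the base.
Overturning moment M_o = P_a × H/3 = 17.78 × 0.7667 = 13.63.
Resisting moment M_r = W × 0.75 = 61.3 × 0.75 = 45.97.
FS_overturning = M_r/M_o = 45.97/13.63 = 3.372.

3.37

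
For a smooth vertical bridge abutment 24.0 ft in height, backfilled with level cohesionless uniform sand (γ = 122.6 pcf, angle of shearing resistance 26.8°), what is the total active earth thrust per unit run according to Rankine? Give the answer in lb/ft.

K_a = tan²(45° − φ/2) = 0.3785.
P_a = ½ K_a γ H² = 0.5 × 0.3785 × 122.6 × 24.0² = 13360 lb/ft.

13400 lb/ft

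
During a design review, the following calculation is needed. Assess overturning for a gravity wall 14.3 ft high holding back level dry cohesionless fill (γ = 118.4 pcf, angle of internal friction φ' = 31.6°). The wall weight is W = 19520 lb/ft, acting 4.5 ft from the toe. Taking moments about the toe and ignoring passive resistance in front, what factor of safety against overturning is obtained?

K_a = tan²(45° − 31.6°/2) = 0.3123.
P_a = ½K_aγH² = 0.5×0.3123×118.4×14.3² = 3781 lb/ft, acting at H/3 = 4.767 ft above the base.
Overturning moment M_o = P_a × H/3 = 3781 × 4.767 = 18020.
Resisting moment M_r = W × 4.5 = 19520 × 4.5 = 87840.
FS_overturning = M_r/M_o = 87840/18020 = 4.874.

4.87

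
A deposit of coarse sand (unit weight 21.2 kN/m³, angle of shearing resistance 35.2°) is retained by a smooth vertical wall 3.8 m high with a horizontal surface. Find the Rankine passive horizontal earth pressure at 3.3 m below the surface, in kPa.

260 kPa

K_p = (1 + sin φ)/(1 − sin φ) = 3.722.
σ_h = K_p γ z = 3.722 × 21.2 × 3.3 = 260.4 kPa.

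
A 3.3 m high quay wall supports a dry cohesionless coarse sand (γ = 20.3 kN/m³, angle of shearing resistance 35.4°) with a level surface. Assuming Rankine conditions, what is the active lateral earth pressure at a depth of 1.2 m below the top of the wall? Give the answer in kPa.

K_a = (1 − sin φ)/(1 + sin φ) = 0.2664.
σ_h = K_a γ z = 0.2664 × 20.3 × 1.2 = 6.489 kPa.

6.49 kPa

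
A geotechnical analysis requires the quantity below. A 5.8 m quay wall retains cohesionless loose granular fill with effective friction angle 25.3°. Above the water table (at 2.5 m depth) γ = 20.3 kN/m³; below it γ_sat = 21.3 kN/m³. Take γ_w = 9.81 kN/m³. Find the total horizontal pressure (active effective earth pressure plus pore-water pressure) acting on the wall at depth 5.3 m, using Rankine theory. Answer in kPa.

K_a = (1 − sin φ)/(1 + sin φ) = 0.4012.
γ' = 21.3 − 9.81 = 11.49 kN/m³.
Effective vertical stress at 5.3 m: σ'_v = 20.3×2.5 + 11.49×2.80 = 82.92 kPa.
σ'_h = K_a σ'_v = 0.4012 × 82.92 = 33.27 kPa; u = γ_w × 2.80 = 27.47 kPa.
Total σ_h = 33.27 + 27.47 = 60.74 kPa.

60.7 kPa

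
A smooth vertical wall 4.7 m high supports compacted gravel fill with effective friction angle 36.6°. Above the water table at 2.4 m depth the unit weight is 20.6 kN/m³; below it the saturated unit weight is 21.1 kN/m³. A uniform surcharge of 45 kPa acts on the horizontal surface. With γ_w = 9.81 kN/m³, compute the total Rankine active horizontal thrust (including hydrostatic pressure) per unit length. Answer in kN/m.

K_a = tan²(45° − φ/2) = 0.2530.
γ' = 21.1 − 9.81 = 11.29 kN/m³. h₂ = H − d_w = 2.3 m.
σ'_h: at surface K_a·q = 11.38; at WT K_a(q+γd_w) = 23.89; at base K_a(q+γd_w+γ'h₂) = 30.46 kPa.
P₁ = ½(11.38+23.89)×2.4 = 42.33; P₂ = ½(23.89+30.46)×2.3 = 62.50; P_w = ½γ_w h₂² = 25.95.
Total = 42.33+62.50+25.95 = 130.8 kN/m.

131 kN/m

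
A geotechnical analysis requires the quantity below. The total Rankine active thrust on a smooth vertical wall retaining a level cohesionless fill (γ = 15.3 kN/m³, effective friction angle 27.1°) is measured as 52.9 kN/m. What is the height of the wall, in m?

4.30 m

K_a = 0.3741. P_a = ½ K_a γ H² ⇒ H = √(2P_a/(K_a γ)).
H = √(2×52.9/(0.3741×15.3)) = 4.300 m.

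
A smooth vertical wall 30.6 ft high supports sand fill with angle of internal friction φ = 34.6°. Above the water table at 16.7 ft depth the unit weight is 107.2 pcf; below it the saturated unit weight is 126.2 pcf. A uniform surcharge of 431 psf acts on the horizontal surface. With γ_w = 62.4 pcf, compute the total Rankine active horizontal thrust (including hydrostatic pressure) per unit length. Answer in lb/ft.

22300 lb/ft

K_a = tan²(45° − φ/2) = 0.2756.
γ' = 126.2 − 62.4 = 63.80 pcf. h₂ = H − d_w = 13.9 ft.
σ'_h: at surface K_a·q = 118.8; at WT K_a(q+γd_w) = 612.3; at base K_a(q+γd_w+γ'h₂) = 856.7 psf.
P₁ = ½(118.8+612.3)×16.7 = 6104; P₂ = ½(612.3+856.7)×13.9 = 10210; P_w = ½γ_w h₂² = 6028.
Total = 6104+10210+6028 = 22340 lb/ft.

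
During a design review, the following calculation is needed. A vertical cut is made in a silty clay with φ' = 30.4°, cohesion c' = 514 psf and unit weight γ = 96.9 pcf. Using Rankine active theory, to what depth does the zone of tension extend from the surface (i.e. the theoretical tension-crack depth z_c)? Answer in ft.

18.5 ft

K_a = tan²(45° − 30.4°/2) = 0.3280; √K_a = 0.5727.
The active pressure is zero where K_a γ z = 2c√K_a, so z_c = 2c/(γ√K_a) = 2×514/(96.9×0.5727) = 18.52 ft.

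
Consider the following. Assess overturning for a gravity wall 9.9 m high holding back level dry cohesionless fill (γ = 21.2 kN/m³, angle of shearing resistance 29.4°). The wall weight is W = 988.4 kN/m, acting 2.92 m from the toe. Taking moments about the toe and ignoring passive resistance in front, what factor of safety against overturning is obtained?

2.47

K_a = tan²(45° − 29.4°/2) = 0.3415.
P_a = ½K_aγH² = 0.5×0.3415×21.2×9.9² = 354.8 kN/m, acting at H/3 = 3.300 m above the base.
Overturning moment M_o = P_a × H/3 = 354.8 × 3.300 = 1171.
Resisting moment M_r = W × 2.92 = 988.4 × 2.92 = 2886.
FS_overturning = M_r/M_o = 2886/1171 = 2.465.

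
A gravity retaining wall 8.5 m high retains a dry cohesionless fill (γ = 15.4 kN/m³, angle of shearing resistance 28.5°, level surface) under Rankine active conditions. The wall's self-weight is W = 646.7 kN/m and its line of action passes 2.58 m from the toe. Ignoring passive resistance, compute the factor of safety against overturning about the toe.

K_a = tan²(45° − 28.5°/2) = 0.3540.
P_a = ½K_aγH² = 0.5×0.3540×15.4×8.5² = 196.9 kN/m, acting at H/3 = 2.833 m above the base.
Overturning moment M_o = P_a × H/3 = 196.9 × 2.833 = 557.9.
Resisting moment M_r = W × 2.58 = 646.7 × 2.58 = 1668.
FS_overturning = M_r/M_o = 1668/557.9 = 2.991.

2.99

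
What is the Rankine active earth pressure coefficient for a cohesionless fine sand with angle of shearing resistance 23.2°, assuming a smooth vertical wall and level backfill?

0.435

K_a = tan²(45° − φ/2) = tan²(33.40°) = 0.4348.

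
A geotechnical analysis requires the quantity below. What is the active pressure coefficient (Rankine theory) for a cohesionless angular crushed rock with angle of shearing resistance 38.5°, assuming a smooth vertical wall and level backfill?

0.233

K_a = (1 − sin φ)/(1 + sin φ) = (1 − sin 38.5°)/(1 + sin 38.5°) = 0.2327.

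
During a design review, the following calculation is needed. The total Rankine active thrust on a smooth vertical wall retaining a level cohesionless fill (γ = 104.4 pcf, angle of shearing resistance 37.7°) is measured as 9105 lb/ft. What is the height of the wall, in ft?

K_a = 0.2411. P_a = ½ K_a γ H² ⇒ H = √(2P_a/(K_a γ)).
H = √(2×9105/(0.2411×104.4)) = 26.90 ft.

26.9 ft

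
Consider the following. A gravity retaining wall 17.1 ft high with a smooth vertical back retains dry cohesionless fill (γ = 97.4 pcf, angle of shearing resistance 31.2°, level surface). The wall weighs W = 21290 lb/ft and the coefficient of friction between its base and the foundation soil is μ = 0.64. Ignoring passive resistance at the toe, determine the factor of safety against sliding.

3.01

K_a = tan²(45° − 31.2°/2) = 0.3175.
P_a = ½K_aγH² = 0.5×0.3175×97.4×17.1² = 4521 lb/ft, acting at H/3 = 5.700 ft above the base.
FS_sliding = μW / P_a = 0.64×21290 / 4521 = 3.014.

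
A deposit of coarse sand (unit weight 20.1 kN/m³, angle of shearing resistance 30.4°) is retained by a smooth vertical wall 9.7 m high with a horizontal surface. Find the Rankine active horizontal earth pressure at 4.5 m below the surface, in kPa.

K_a = (1 − sin φ)/(1 + sin φ) = 0.3280.
σ_h = K_a γ z = 0.3280 × 20.1 × 4.5 = 29.67 kPa.

29.7 kPa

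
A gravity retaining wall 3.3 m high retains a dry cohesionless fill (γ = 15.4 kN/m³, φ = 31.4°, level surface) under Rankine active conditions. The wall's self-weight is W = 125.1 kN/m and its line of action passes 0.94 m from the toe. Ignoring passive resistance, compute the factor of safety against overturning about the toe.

4.05

K_a = tan²(45° − 31.4°/2) = 0.3149.
P_a = ½K_aγH² = 0.5×0.3149×15.4×3.3² = 26.41 kN/m, acting at H/3 = 1.100 m above the base.
Overturning moment M_o = P_a × H/3 = 26.41 × 1.100 = 29.05.
Resisting moment M_r = W × 0.94 = 125.1 × 0.94 = 117.6.
FS_overturning = M_r/M_o = 117.6/29.05 = 4.048.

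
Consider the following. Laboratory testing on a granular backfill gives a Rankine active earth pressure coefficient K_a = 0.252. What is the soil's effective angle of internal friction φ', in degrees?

K_a = tan²(45° − φ/2) ⇒ 45° − φ/2 = arctan(√0.252) = 26.66°.
φ = 2(45° − 26.66°) = 36.69°.

36.7°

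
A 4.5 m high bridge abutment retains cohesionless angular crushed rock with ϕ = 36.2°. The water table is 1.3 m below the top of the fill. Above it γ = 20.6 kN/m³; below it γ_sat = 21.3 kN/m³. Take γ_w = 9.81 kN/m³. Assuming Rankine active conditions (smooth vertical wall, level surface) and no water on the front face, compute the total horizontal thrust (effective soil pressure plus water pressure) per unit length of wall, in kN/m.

K_a = tan²(45° − φ/2) = 0.2574.
γ' = 21.3 − 9.81 = 11.49 kN/m³. Depth below WT = 3.2 m.
σ'_h at WT = K_a γ d_w = 6.893 kPa; at base = 6.893 + K_a γ' × 3.2 = 16.36 kPa.
P₁ (0–1.3 m) = ½×6.893×1.3 = 4.480. P₂ (1.3–4.5 m) = ½(6.893+16.36)×3.2 = 37.20.
P_w = ½ γ_w h₂² = 0.5×9.81×3.2² = 50.23. Total = 4.480+37.20+50.23 = 91.91 kN/m.

91.9 kN/m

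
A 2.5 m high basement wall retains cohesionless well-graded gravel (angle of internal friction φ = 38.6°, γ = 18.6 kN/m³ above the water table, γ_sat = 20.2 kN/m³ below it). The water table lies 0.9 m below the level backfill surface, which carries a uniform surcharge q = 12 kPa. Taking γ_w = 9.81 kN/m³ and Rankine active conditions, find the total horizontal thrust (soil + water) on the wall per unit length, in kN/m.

30.5 kN/m

K_a = tan²(45° − φ/2) = 0.2316.
γ' = 20.2 − 9.81 = 10.39 kN/m³. h₂ = H − d_w = 1.6 m.
σ'_h: at surface K_a·q = 2.779; at WT K_a(q+γd_w) = 6.657; at base K_a(q+γd_w+γ'h₂) = 10.51 kPa.
P₁ = ½(2.779+6.657)×0.9 = 4.246; P₂ = ½(6.657+10.51)×1.6 = 13.73; P_w = ½γ_w h₂² = 12.56.
Total = 4.246+13.73+12.56 = 30.53 kN/m.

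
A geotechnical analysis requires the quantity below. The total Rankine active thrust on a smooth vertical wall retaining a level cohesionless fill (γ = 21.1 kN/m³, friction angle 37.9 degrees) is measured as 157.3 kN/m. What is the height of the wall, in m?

K_a = 0.2389. P_a = ½ K_a γ H² ⇒ H = √(2P_a/(K_a γ)).
H = √(2×157.3/(0.2389×21.1)) = 7.899 m.

7.90 m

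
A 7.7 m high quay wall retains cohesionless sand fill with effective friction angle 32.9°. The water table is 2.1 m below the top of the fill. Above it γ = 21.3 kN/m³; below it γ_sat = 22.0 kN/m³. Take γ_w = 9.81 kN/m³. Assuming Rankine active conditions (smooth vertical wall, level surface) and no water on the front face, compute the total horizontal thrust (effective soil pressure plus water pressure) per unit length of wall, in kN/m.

298 kN/m

K_a = tan²(45° − φ/2) = 0.2960.
γ' = 22.0 − 9.81 = 12.19 kN/m³. Depth below WT = 5.6 m.
σ'_h at WT = K_a γ d_w = 13.24 kPa; at base = 13.24 + K_a γ' × 5.6 = 33.45 kPa.
P₁ (0–2.1 m) = ½×13.24×2.1 = 13.90. P₂ (2.1–7.7 m) = ½(13.24+33.45)×5.6 = 130.7.
P_w = ½ γ_w h₂² = 0.5×9.81×5.6² = 153.8. Total = 13.90+130.7+153.8 = 298.5 kN/m.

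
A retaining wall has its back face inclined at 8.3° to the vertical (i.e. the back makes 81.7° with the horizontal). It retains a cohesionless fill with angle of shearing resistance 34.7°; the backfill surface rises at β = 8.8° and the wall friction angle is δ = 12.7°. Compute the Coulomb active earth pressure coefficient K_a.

K_a = sin²(α+φ) / [sin²α · sin(α−δ) · (1 + √{sin(φ+δ)sin(φ−β) / (sin(α−δ)sin(α+β))})²].
With α = 81.7°, φ = 34.7°, δ = 12.7°, β = 8.8°: K_a = 0.3485.

0.349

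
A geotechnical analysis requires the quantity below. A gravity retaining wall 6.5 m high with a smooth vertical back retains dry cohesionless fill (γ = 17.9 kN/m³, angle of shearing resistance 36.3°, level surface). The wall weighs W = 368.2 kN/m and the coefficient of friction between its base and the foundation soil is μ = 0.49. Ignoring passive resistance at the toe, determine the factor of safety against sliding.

1.86

K_a = tan²(45° − 36.3°/2) = 0.2563.
P_a = ½K_aγH² = 0.5×0.2563×17.9×6.5² = 96.91 kN/m, acting at H/3 = 2.167 m above the base.
FS_sliding = μW / P_a = 0.49×368.2 / 96.91 = 1.862.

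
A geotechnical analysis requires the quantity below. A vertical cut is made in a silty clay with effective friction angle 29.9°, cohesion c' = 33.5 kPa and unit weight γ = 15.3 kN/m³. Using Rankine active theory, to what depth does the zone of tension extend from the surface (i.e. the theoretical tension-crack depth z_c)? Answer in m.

7.57 m

K_a = tan²(45° − 29.9°/2) = 0.3347; √K_a = 0.5785.
The active pressure is zero where K_a γ z = 2c√K_a, so z_c = 2c/(γ√K_a) = 2×33.5/(15.3×0.5785) = 7.570 m.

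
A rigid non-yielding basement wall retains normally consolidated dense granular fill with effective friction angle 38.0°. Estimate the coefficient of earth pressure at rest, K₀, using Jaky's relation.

K₀ = 1 − sin φ' = 1 − sin 38.0° = 0.3843.

0.384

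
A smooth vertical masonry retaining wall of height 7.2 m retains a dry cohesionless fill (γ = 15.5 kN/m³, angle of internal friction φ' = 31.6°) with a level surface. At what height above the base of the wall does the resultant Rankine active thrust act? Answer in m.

2.40 m

K_a = 0.3123.
The pressure distribution is triangular, so the resultant acts at H/3 above the base = 7.2/3 = 2.400 m.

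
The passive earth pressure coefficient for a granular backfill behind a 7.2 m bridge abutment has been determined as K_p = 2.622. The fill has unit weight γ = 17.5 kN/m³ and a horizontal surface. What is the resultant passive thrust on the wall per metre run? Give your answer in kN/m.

1190 kN/m

P = ½ K_p γ H² = 0.5 × 2.622 × 17.5 × 7.2² = 1189 kN/m.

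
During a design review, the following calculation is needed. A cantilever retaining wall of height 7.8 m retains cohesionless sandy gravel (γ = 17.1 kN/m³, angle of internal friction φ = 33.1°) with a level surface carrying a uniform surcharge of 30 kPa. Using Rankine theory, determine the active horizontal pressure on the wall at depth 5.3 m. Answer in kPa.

K_a = (1 − sin φ)/(1 + sin φ) = 0.2936.
σ_v = γz + q = 17.1 × 5.3 + 30 = 120.6 kPa.
σ_h = K_a σ_v = 0.2936 × 120.6 = 35.41 kPa.

35.4 kPa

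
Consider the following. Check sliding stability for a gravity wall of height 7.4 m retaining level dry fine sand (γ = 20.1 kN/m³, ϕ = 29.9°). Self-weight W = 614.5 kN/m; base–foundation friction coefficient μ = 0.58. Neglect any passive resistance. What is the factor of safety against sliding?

1.94

K_a = tan²(45° − 29.9°/2) = 0.3347.
P_a = ½K_aγH² = 0.5×0.3347×20.1×7.4² = 184.2 kN/m, acting at H/3 = 2.467 m above the base.
FS_sliding = μW / P_a = 0.58×614.5 / 184.2 = 1.935.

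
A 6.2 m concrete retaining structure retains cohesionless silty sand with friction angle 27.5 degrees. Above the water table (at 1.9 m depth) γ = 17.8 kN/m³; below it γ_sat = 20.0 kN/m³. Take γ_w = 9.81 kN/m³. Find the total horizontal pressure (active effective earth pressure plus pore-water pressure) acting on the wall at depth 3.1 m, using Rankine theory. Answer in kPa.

28.7 kPa

K_a = (1 − sin φ)/(1 + sin φ) = 0.3682.
γ' = 20.0 − 9.81 = 10.19 kN/m³.
Effective vertical stress at 3.1 m: σ'_v = 17.8×1.9 + 10.19×1.20 = 46.05 kPa.
σ'_h = K_a σ'_v = 0.3682 × 46.05 = 16.96 kPa; u = γ_w × 1.20 = 11.77 kPa.
Total σ_h = 16.96 + 11.77 = 28.73 kPa.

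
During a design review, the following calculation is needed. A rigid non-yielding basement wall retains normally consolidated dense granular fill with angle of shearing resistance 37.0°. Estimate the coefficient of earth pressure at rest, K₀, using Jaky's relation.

0.398

K₀ = 1 − sin φ' = 1 − sin 37.0° = 0.3982.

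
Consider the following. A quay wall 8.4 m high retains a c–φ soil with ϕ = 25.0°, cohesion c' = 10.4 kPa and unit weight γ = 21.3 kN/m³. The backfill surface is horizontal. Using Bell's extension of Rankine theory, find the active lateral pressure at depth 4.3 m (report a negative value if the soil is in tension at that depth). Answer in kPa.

23.9 kPa

K_a = (1 − sin φ)/(1 + sin φ) = 0.4059.
σ_a = K_a γ z − 2c√K_a = 0.4059×21.3×4.3 − 2×10.4×0.6371 = 23.92 kPa.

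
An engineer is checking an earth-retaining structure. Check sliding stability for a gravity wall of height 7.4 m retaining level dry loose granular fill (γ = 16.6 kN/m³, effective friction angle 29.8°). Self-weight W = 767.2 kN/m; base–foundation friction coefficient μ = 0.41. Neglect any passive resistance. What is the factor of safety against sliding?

2.06

K_a = tan²(45° − 29.8°/2) = 0.3360.
P_a = ½K_aγH² = 0.5×0.3360×16.6×7.4² = 152.7 kN/m, acting at H/3 = 2.467 m above the base.
FS_sliding = μW / P_a = 0.41×767.2 / 152.7 = 2.060.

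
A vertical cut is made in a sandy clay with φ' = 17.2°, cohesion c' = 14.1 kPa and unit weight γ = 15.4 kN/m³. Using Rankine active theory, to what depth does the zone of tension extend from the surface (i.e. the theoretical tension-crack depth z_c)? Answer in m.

K_a = tan²(45° − 17.2°/2) = 0.5436; √K_a = 0.7373.
The active pressure is zero where K_a γ z = 2c√K_a, so z_c = 2c/(γ√K_a) = 2×14.1/(15.4×0.7373) = 2.484 m.

2.48 m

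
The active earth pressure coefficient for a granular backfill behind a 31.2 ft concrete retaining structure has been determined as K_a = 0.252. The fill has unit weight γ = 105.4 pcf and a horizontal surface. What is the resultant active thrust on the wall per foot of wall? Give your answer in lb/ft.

12900 lb/ft

P = ½ K_a γ H² = 0.5 × 0.252 × 105.4 × 31.2² = 12930 lb/ft.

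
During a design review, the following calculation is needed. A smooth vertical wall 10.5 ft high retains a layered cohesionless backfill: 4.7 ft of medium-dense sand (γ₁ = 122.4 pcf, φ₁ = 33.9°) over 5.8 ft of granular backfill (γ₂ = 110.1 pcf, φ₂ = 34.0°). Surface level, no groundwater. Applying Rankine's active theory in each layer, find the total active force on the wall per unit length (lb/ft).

K_a1 = tan²(45°−33.9°/2) = 0.2839; K_a2 = tan²(45°−34.0°/2) = 0.2827.
Layer 1: σ at base = K_a1 γ₁ h₁ = 163.3 psf; P₁ = ½×163.3×4.7 = 383.8.
Layer 2: σ_v at top = γ₁h₁ = 575.3; σ_h top = K_a2×575.3 = 162.6; σ_h base = K_a2×(575.3+110.1×5.8) = 343.2.
P₂ = ½(162.6+343.2)×5.8 = 1467. Total P_a = 383.8+1467 = 1851 lb/ft.

1850 lb/ft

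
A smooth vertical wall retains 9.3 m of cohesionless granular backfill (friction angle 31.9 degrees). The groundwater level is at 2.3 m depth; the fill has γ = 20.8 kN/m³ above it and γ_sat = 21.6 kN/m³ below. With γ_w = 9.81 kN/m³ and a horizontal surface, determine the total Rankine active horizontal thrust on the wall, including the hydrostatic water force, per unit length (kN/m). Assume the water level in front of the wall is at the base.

450 kN/m

K_a = tan²(45° − φ/2) = 0.3085.
γ' = 21.6 − 9.81 = 11.79 kN/m³. Depth below WT = 7.0 m.
σ'_h at WT = K_a γ d_w = 14.76 kPa; at base = 14.76 + K_a γ' × 7.0 = 40.22 kPa.
P₁ (0–2.3 m) = ½×14.76×2.3 = 16.97. P₂ (2.3–9.3 m) = ½(14.76+40.22)×7.0 = 192.4.
P_w = ½ γ_w h₂² = 0.5×9.81×7.0² = 240.3. Total = 16.97+192.4+240.3 = 449.8 kN/m.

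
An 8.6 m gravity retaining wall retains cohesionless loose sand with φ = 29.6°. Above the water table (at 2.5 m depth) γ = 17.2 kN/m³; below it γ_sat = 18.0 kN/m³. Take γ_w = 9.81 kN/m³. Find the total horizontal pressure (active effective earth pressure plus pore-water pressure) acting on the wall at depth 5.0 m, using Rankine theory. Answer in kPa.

K_a = (1 − sin φ)/(1 + sin φ) = 0.3387.
γ' = 18.0 − 9.81 = 8.190 kN/m³.
Effective vertical stress at 5.0 m: σ'_v = 17.2×2.5 + 8.190×2.50 = 63.47 kPa.
σ'_h = K_a σ'_v = 0.3387 × 63.47 = 21.50 kPa; u = γ_w × 2.50 = 24.53 kPa.
Total σ_h = 21.50 + 24.53 = 46.03 kPa.

46.0 kPa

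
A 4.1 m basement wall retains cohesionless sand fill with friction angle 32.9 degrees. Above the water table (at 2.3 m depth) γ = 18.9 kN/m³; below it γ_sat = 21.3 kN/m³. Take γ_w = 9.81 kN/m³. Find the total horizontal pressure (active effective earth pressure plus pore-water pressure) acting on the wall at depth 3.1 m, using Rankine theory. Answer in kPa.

K_a = (1 − sin φ)/(1 + sin φ) = 0.2960.
γ' = 21.3 − 9.81 = 11.49 kN/m³.
Effective vertical stress at 3.1 m: σ'_v = 18.9×2.3 + 11.49×0.800 = 52.66 kPa.
σ'_h = K_a σ'_v = 0.2960 × 52.66 = 15.59 kPa; u = γ_w × 0.800 = 7.848 kPa.
Total σ_h = 15.59 + 7.848 = 23.44 kPa.

23.4 kPa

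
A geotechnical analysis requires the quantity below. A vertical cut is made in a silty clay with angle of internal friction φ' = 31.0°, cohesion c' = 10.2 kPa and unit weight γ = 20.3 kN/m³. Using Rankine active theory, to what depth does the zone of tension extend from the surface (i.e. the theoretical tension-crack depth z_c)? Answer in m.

1.78 m

K_a = tan²(45° − 31.0°/2) = 0.3201; √K_a = 0.5658.
The active pressure is zero where K_a γ z = 2c√K_a, so z_c = 2c/(γ√K_a) = 2×10.2/(20.3×0.5658) = 1.776 m.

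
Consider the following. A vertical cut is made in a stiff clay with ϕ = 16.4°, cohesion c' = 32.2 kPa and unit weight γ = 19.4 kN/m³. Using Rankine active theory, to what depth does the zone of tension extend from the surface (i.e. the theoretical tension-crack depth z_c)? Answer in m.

K_a = tan²(45° − 16.4°/2) = 0.5596; √K_a = 0.7481.
The active pressure is zero where K_a γ z = 2c√K_a, so z_c = 2c/(γ√K_a) = 2×32.2/(19.4×0.7481) = 4.437 m.

4.44 m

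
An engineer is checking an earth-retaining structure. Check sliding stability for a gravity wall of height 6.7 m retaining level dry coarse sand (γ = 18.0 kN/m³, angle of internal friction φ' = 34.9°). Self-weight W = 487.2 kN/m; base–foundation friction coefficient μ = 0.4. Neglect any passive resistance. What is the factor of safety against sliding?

1.77

K_a = tan²(45° − 34.9°/2) = 0.2721.
P_a = ½K_aγH² = 0.5×0.2721×18.0×6.7² = 109.9 kN/m, acting at H/3 = 2.233 m above the base.
FS_sliding = μW / P_a = 0.4×487.2 / 109.9 = 1.772.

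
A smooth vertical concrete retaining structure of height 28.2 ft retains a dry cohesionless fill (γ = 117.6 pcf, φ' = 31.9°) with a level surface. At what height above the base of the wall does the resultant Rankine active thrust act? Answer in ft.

K_a = 0.3085.
The pressure distribution is triangular, so the resultant acts at H/3 above the base = 28.2/3 = 9.400 ft.

9.40 ft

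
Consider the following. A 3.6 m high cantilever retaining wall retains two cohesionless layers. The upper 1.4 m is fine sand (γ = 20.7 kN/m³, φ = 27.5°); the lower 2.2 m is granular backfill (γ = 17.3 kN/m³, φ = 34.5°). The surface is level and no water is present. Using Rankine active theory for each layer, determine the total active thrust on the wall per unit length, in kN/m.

K_a1 = tan²(45°−27.5°/2) = 0.3682; K_a2 = tan²(45°−34.5°/2) = 0.2768.
Layer 1: σ at base = K_a1 γ₁ h₁ = 10.67 kPa; P₁ = ½×10.67×1.4 = 7.470.
Layer 2: σ_v at top = γ₁h₁ = 28.98; σ_h top = K_a2×28.98 = 8.022; σ_h base = K_a2×(28.98+17.3×2.2) = 18.56.
P₂ = ½(8.022+18.56)×2.2 = 29.24. Total P_a = 7.470+29.24 = 36.71 kN/m.

36.7 kN/m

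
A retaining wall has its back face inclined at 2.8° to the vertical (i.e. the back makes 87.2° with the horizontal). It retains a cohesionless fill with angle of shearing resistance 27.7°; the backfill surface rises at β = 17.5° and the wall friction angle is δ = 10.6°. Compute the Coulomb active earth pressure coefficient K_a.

0.471

K_a = sin²(α+φ) / [sin²α · sin(α−δ) · (1 + √{sin(φ+δ)sin(φ−β) / (sin(α−δ)sin(α+β))})²].
With α = 87.2°, φ = 27.7°, δ = 10.6°, β = 17.5°: K_a = 0.4711.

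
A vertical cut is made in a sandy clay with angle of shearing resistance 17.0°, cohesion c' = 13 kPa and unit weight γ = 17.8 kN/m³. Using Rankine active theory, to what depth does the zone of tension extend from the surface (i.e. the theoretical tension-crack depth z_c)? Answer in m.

K_a = tan²(45° − 17.0°/2) = 0.5475; √K_a = 0.7400.
The active pressure is zero where K_a γ z = 2c√K_a, so z_c = 2c/(γ√K_a) = 2×13/(17.8×0.7400) = 1.974 m.

1.97 m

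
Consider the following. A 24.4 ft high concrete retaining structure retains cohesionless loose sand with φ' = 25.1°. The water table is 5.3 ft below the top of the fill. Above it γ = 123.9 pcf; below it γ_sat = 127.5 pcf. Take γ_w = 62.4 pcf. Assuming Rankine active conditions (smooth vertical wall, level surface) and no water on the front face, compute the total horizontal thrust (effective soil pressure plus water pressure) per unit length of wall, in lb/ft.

22000 lb/ft

K_a = tan²(45° − φ/2) = 0.4043.
γ' = 127.5 − 62.4 = 65.10 pcf. Depth below WT = 19.1 ft.
σ'_h at WT = K_a γ d_w = 265.5 psf; at base = 265.5 + K_a γ' × 19.1 = 768.2 psf.
P₁ (0–5.3 ft) = ½×265.5×5.3 = 703.5. P₂ (5.3–24.4 ft) = ½(265.5+768.2)×19.1 = 9872.
P_w = ½ γ_w h₂² = 0.5×62.4×19.1² = 11380. Total = 703.5+9872+11380 = 21960 lb/ft.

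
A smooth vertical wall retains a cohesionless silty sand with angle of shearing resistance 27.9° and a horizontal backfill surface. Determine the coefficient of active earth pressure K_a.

0.362

K_a = (1 − sin φ)/(1 + sin φ) = (1 − sin 27.9°)/(1 + sin 27.9°) = 0.3625.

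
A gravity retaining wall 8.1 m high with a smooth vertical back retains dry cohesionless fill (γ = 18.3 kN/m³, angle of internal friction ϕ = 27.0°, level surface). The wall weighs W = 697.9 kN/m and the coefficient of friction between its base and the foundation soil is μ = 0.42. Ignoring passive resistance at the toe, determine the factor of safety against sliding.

K_a = tan²(45° − 27.0°/2) = 0.3755.
P_a = ½K_aγH² = 0.5×0.3755×18.3×8.1² = 225.4 kN/m, acting at H/3 = 2.700 m above the base.
FS_sliding = μW / P_a = 0.42×697.9 / 225.4 = 1.300.

1.30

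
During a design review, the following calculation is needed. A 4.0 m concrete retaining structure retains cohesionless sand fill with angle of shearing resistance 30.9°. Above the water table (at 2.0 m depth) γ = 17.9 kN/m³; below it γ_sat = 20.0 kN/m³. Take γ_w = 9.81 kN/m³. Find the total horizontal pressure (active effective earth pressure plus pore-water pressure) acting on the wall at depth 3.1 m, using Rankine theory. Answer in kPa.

25.9 kPa

K_a = (1 − sin φ)/(1 + sin φ) = 0.3214.
γ' = 20.0 − 9.81 = 10.19 kN/m³.
Effective vertical stress at 3.1 m: σ'_v = 17.9×2.0 + 10.19×1.10 = 47.01 kPa.
σ'_h = K_a σ'_v = 0.3214 × 47.01 = 15.11 kPa; u = γ_w × 1.10 = 10.79 kPa.
Total σ_h = 15.11 + 10.79 = 25.90 kPa.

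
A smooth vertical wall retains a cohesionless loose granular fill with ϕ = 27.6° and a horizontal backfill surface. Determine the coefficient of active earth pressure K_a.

K_a = tan²(45° − φ/2) = tan²(31.20°) = 0.3668.

0.367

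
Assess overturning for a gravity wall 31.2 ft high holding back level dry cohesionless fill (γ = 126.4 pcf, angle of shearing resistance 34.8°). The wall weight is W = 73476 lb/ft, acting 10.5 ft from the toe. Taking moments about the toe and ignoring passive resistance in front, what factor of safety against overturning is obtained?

4.41

K_a = tan²(45° − 34.8°/2) = 0.2733.
P_a = ½K_aγH² = 0.5×0.2733×126.4×31.2² = 16810 lb/ft, acting at H/3 = 10.40 ft above the base.
Overturning moment M_o = P_a × H/3 = 16810 × 10.40 = 174900.
Resisting moment M_r = W × 10.5 = 73476 × 10.5 = 771500.
FS_overturning = M_r/M_o = 771500/174900 = 4.412.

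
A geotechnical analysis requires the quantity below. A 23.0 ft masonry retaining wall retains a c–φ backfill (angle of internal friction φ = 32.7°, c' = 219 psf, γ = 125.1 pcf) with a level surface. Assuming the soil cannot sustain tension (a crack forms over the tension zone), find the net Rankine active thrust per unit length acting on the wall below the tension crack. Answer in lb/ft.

K_a = 0.2985; √K_a = 0.5464.
Tension-crack depth z_c = 2c/(γ√K_a) = 2×219/(125.1×0.5464) = 6.408 ft.
σ_a at base = K_a γ H − 2c√K_a = 0.2985×125.1×23.0 − 2×219×0.5464 = 619.6 psf.
P_a = ½ × 619.6 × (H − z_c) = 0.5×619.6×16.59 = 5140 lb/ft.

5140 lb/ft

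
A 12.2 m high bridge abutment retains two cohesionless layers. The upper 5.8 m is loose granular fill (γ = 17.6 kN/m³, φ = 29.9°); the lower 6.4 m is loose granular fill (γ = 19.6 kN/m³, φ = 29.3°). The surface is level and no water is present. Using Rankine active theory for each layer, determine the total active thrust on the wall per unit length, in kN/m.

K_a1 = tan²(45°−29.9°/2) = 0.3347; K_a2 = tan²(45°−29.3°/2) = 0.3428.
Layer 1: σ at base = K_a1 γ₁ h₁ = 34.16 kPa; P₁ = ½×34.16×5.8 = 99.08.
Layer 2: σ_v at top = γ₁h₁ = 102.1; σ_h top = K_a2×102.1 = 35.00; σ_h base = K_a2×(102.1+19.6×6.4) = 78.00.
P₂ = ½(35.00+78.00)×6.4 = 361.6. Total P_a = 99.08+361.6 = 460.7 kN/m.

461 kN/m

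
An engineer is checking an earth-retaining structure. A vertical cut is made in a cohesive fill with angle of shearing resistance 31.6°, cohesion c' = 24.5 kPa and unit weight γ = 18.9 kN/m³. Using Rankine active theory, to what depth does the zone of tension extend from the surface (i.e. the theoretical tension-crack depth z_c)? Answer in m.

4.64 m

K_a = tan²(45° − 31.6°/2) = 0.3123; √K_a = 0.5589.
The active pressure is zero where K_a γ z = 2c√K_a, so z_c = 2c/(γ√K_a) = 2×24.5/(18.9×0.5589) = 4.639 m.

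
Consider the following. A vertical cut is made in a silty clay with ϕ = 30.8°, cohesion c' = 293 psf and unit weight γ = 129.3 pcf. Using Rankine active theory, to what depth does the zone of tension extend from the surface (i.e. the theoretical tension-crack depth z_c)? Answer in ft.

K_a = tan²(45° − 30.8°/2) = 0.3227; √K_a = 0.5681.
The active pressure is zero where K_a γ z = 2c√K_a, so z_c = 2c/(γ√K_a) = 2×293/(129.3×0.5681) = 7.978 ft.

7.98 ft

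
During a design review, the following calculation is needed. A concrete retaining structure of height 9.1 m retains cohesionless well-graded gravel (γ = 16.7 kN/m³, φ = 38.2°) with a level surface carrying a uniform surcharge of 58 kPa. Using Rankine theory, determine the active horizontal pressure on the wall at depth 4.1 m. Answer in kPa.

29.8 kPa

K_a = (1 − sin φ)/(1 + sin φ) = 0.2358.
σ_v = γz + q = 16.7 × 4.1 + 58 = 126.5 kPa.
σ_h = K_a σ_v = 0.2358 × 126.5 = 29.82 kPa.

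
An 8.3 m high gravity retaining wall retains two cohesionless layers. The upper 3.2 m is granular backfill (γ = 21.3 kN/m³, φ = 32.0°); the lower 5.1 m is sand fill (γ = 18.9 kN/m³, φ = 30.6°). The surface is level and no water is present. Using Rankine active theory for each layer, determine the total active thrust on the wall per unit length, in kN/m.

K_a1 = tan²(45°−32.0°/2) = 0.3073; K_a2 = tan²(45°−30.6°/2) = 0.3253.
Layer 1: σ at base = K_a1 γ₁ h₁ = 20.94 kPa; P₁ = ½×20.94×3.2 = 33.51.
Layer 2: σ_v at top = γ₁h₁ = 68.16; σ_h top = K_a2×68.16 = 22.18; σ_h base = K_a2×(68.16+18.9×5.1) = 53.54.
P₂ = ½(22.18+53.54)×5.1 = 193.1. Total P_a = 33.51+193.1 = 226.6 kN/m.

227 kN/m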